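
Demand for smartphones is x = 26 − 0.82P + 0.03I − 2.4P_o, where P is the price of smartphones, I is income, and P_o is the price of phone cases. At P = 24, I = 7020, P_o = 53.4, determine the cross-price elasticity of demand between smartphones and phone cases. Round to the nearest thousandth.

First evaluate x: 26 − 0.82(24) + 0.03(7020) − 2.4(53.4) = 26 − 19.68 + 210.6 − 128.16 = 88.76.
∂x/∂P_o = −2.4, so E_xy = -2.4·(53.4/88.76) ≈ -1.444.
E_xy < 0: the goods are complements.

-1.444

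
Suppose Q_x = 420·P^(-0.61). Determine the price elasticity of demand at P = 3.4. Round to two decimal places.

-0.61

For a Cobb–Douglas (constant-elasticity) form Q_x = A·P^α·…, the elasticity with respect to P equals the exponent α at every point.
Here the exponent on P is -0.61, so the price elasticity of demand is -0.61.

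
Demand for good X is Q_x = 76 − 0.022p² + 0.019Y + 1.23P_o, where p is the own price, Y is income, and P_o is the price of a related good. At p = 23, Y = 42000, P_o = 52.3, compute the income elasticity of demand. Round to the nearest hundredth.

First evaluate Q_x: 76 − 0.022(23)² + 0.019(42000) + 1.23(52.3) = 76 − 11.638 + 798 + 64.329 = 926.691.
∂Q_x/∂Y = +0.019, so E_I = 0.019·(42000/926.691) ≈ 0.86.
E_I ∈ (0,1): normal good (necessity).

0.86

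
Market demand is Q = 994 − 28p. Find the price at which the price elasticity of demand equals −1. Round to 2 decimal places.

For linear demand Q = a − bp, E = −bp/(a − bp). |E| = 1 ⇒ bp = a − bp ⇒ p = a/(2b).
p = 994/(2·28) = 17.75.

17.75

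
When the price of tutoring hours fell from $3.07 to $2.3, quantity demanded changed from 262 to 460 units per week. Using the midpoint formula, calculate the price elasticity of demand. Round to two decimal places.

-1.91

%ΔQ = (460 − 262)/[(262 + 460)/2] = 198/361 ≈ 0.5485.
%Δp = (2.3 − 3.07)/[(3.07 + 2.3)/2] = -0.77/2.685 ≈ -0.2868.
Arc elasticity E = %ΔQ/%Δp ≈ 0.5485/-0.2868 ≈ -1.91.
|E| > 1: demand is elastic over this range.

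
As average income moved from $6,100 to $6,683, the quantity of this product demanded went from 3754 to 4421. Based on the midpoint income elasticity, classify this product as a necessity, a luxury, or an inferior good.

%ΔQ = (4421 − 3754)/[(3754+4421)/2] = 667/4087.5 ≈ 0.1632.
%ΔI = (6,683 − 6,100)/[(6,100+6,683)/2] = 583/6391.5 ≈ 0.0912.
E_I = %ΔQ/%ΔI ≈ 1.789.
E_I > 1: normal good (luxury).

luxury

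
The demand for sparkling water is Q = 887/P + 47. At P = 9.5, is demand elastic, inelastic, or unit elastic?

inelastic

At P = 9.5, Q = 140.3684.
dQ/dP = −887/P² = −9.8283.
Point elasticity E = (dQ/dP)·(P/Q) = -9.8283 × 9.5/140.3684 ≈ -0.665.
|E| ≈ 0.665 < 1, so demand is inelastic.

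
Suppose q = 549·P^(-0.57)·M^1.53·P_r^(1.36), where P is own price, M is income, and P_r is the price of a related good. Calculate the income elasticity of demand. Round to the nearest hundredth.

For a Cobb–Douglas (constant-elasticity) form q = A·M^α·…, the elasticity with respect to M equals the exponent α at every point.
Here the exponent on M is 1.53, so the income elasticity of demand is 1.53.

1.53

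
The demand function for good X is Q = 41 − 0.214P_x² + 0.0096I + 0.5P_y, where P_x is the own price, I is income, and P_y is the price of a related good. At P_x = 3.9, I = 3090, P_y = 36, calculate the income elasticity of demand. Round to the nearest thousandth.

At the given point, Q = 41 − 0.214(3.9)² + 0.0096(3090) + 0.5(36) = 41 − 3.2549 + 29.664 + 18 = 85.4091.
∂Q/∂I = +0.0096, so E_I = 0.0096·(3090/85.4091) ≈ 0.347.
E_I ∈ (0,1): normal good (necessity).

0.347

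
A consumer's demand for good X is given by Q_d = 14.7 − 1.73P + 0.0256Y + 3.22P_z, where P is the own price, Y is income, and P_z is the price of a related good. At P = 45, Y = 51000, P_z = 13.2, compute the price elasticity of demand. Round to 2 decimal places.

-0.06

First evaluate Q_d: 14.7 − 1.73(45) + 0.0256(51000) + 3.22(13.2) = 14.7 − 77.85 + 1305.6 + 42.504 = 1284.954.
∂Q_d/∂P = −1.73, so E_p = (−1.73)·(45/1284.954) ≈ -0.06.
|E_p| < 1: demand is inelastic.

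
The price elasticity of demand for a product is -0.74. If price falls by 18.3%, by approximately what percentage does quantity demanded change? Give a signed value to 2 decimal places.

13.54

%ΔQ ≈ E × %ΔP = (-0.74) × (-18.3%) ≈ 13.54%.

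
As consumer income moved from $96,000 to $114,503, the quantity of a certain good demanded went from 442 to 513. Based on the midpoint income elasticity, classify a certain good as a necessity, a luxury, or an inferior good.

%ΔQ = (513 − 442)/[(442+513)/2] = 71/477.5 ≈ 0.1487.
%ΔY = (114,503 − 96,000)/[(96,000+114,503)/2] = 18503/105251.5 ≈ 0.1758.
E_I = %ΔQ/%ΔY ≈ 0.846.
E_I ∈ (0,1): normal good (necessity).

necessity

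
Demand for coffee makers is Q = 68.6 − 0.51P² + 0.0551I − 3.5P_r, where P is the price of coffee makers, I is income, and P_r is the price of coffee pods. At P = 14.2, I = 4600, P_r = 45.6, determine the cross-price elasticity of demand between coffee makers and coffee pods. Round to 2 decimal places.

Q = 68.6 − 0.51(14.2)² + 0.0551(4600) − 3.5(45.6) = 68.6 − 102.8364 + 253.46 − 159.6 = 59.6236.
∂Q/∂P_r = −3.5, so E_xy = -3.5·(45.6/59.6236) ≈ -2.68.
E_xy < 0: the goods are complements.

-2.68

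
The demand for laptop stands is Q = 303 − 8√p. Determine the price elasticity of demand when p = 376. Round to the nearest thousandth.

-0.525

At p = 376, Q = 147.8742.
dQ/dp = −8/(2√p) = −8/(2·19.3907).
Point elasticity E = (dQ/dp)·(p/Q) = -0.2063 × 376/147.8742 ≈ -0.525.
|E| < 1, so demand is inelastic at this price.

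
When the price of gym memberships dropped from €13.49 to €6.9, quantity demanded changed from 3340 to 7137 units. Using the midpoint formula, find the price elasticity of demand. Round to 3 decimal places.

-1.121

%Δq = (7137 − 3340)/[(3340 + 7137)/2] = 3797/5238.5 ≈ 0.7248.
%Δp = (6.9 − 13.49)/[(13.49 + 6.9)/2] = -6.59/10.195 ≈ -0.6464.
Arc elasticity E = %Δq/%Δp ≈ 0.7248/-0.6464 ≈ -1.121.
|E| > 1: demand is elastic over this range.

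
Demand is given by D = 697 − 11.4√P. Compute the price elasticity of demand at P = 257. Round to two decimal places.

-0.18

At P = 257, D = 514.2441.
dD/dP = −11.4/(2√P) = −11.4/(2·16.0312).
Point elasticity E = (dD/dP)·(P/D) = -0.3556 × 257/514.2441 ≈ -0.18.
|E| < 1, so demand is inelastic at this price.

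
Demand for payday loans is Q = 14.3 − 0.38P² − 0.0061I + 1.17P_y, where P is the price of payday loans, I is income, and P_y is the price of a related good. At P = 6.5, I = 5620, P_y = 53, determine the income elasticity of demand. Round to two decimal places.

-1.32

At the given point, Q = 14.3 − 0.38(6.5)² − 0.0061(5620) + 1.17(53) = 14.3 − 16.055 − 34.282 + 62.01 = 25.973.
∂Q/∂I = −0.0061, so E_I = -0.0061·(5620/25.973) ≈ -1.32.
E_I < 0: inferior good.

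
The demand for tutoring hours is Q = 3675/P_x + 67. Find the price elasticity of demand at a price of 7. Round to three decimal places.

At P_x = 7, Q = 592.
dQ/dP_x = −3675/P_x² = −75.
Point elasticity E = (dQ/dP_x)·(P_x/Q) = -75 × 7/592 ≈ -0.887.
|E| < 1, so demand is inelastic at this price.

-0.887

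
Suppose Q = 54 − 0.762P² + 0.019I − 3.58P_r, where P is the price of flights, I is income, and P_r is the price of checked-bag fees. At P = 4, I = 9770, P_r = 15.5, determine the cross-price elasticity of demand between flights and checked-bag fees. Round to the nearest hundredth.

Q = 54 − 0.762(4)² + 0.019(9770) − 3.58(15.5) = 54 − 12.192 + 185.63 − 55.49 = 171.948.
∂Q/∂P_r = −3.58, so E_xy = -3.58·(15.5/171.948) ≈ -0.32.
E_xy < 0: the goods are complements.

-0.32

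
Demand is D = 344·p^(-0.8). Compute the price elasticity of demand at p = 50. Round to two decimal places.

-0.80

For a Cobb–Douglas (constant-elasticity) form D = A·p^α·…, the elasticity with respect to p equals the exponent α at every point.
Here the exponent on p is -0.8, so the price elasticity of demand is -0.80.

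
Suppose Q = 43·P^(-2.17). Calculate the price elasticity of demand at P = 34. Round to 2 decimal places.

-2.17

For a Cobb–Douglas (constant-elasticity) form Q = A·P^α·…, the elasticity with respect to P equals the exponent α at every point.
Here the exponent on P is -2.17, so the price elasticity of demand is -2.17.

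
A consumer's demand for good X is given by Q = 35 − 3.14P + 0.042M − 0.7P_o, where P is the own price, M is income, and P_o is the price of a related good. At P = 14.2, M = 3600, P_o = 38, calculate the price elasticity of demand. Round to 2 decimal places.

Substituting, Q = 35 − 3.14(14.2) + 0.042(3600) − 0.7(38) = 35 − 44.588 + 151.2 − 26.6 = 115.012.
∂Q/∂P = −3.14, so E_p = (−3.14)·(14.2/115.012) ≈ -0.39.
|E_p| < 1: demand is inelastic.

-0.39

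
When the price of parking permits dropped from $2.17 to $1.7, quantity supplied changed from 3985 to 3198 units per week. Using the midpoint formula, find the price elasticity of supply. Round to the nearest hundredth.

%Δq = (3198 − 3985)/[(3985 + 3198)/2] = -787/3591.5 ≈ -0.2191.
%Δp = (1.7 − 2.17)/[(2.17 + 1.7)/2] = -0.47/1.935 ≈ -0.2429.
Arc elasticity E = %Δq/%Δp ≈ -0.2191/-0.2429 ≈ 0.90.
|E| < 1: supply is inelastic over this range.

0.90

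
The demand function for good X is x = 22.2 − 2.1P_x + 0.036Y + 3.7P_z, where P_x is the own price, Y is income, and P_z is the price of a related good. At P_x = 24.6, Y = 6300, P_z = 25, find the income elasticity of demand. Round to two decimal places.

0.78

At the given point, x = 22.2 − 2.1(24.6) + 0.036(6300) + 3.7(25) = 22.2 − 51.66 + 226.8 + 92.5 = 289.84.
∂x/∂Y = +0.036, so E_I = 0.036·(6300/289.84) ≈ 0.78.
E_I ∈ (0,1): normal good (necessity).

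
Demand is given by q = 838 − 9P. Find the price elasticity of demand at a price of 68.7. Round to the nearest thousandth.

-2.814

At P = 68.7, q = 219.7.
dq/dP = −9.
Point elasticity E = (dq/dP)·(P/q) = -9 × 68.7/219.7 ≈ -2.814.
|E| > 1, so demand is elastic at this price.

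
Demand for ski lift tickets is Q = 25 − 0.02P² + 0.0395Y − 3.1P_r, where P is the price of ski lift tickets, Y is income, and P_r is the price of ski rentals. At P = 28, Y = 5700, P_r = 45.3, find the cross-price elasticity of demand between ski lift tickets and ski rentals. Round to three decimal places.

-1.493

At the given point, Q = 25 − 0.02(28)² + 0.0395(5700) − 3.1(45.3) = 25 − 15.68 + 225.15 − 140.43 = 94.04.
∂Q/∂P_r = −3.1, so E_xy = -3.1·(45.3/94.04) ≈ -1.493.
E_xy < 0: the goods are complements.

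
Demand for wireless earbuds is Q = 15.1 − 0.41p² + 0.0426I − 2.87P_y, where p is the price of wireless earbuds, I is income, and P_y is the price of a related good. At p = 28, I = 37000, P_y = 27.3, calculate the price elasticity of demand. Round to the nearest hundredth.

Substituting, Q = 15.1 − 0.41(28)² + 0.0426(37000) − 2.87(27.3) = 15.1 − 321.44 + 1576.2 − 78.351 = 1191.509.
∂Q/∂p = −2·0.41·p = -22.96, so E_p = -22.96·(28/1191.509) ≈ -0.54.
|E_p| < 1: demand is inelastic.

-0.54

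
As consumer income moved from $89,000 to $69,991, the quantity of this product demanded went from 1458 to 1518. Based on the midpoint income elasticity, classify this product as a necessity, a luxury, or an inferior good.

inferior

%ΔQ = (1518 − 1458)/[(1458+1518)/2] = 60/1488 ≈ 0.0403.
%ΔI = (69,991 − 89,000)/[(89,000+69,991)/2] = -19009/79495.5 ≈ -0.2391.
E_I = %ΔQ/%ΔI ≈ -0.169.
E_I < 0: inferior good.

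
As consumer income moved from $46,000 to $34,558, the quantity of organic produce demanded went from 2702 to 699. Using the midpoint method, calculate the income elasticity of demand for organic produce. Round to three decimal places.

4.146

%ΔQ = (699 − 2702)/[(2702+699)/2] = -2003/1700.5 ≈ -1.1779.
%ΔM = (34,558 − 46,000)/[(46,000+34,558)/2] = -11442/40279 ≈ -0.2841.
E_I = %ΔQ/%ΔM ≈ 4.146.
E_I > 1: normal good (luxury).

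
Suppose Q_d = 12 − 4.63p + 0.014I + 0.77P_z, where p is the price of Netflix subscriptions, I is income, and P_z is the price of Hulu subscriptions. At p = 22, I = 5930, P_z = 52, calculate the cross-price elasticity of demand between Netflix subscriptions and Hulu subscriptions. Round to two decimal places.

Q_d = 12 − 4.63(22) + 0.014(5930) + 0.77(52) = 12 − 101.86 + 83.02 + 40.04 = 33.2.
∂Q_d/∂P_z = +0.77, so E_xy = 0.77·(52/33.2) ≈ 1.21.
E_xy > 0: the goods are substitutes.

1.21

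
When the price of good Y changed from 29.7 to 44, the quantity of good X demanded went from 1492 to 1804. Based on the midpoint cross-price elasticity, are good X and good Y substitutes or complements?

%ΔQ_x = (1804 − 1492)/[(1492+1804)/2] = 312/1648 ≈ 0.1893.
%ΔP_y = (44 − 29.7)/[(29.7+44)/2] ≈ 0.3881.
E_xy = 0.1893/0.3881 ≈ 0.488.
E_xy > 0, so the goods are substitutes.

substitutes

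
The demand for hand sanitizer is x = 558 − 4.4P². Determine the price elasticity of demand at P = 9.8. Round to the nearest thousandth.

-6.241

At P = 9.8, x = 135.424.
dx/dP = −2·4.4·P = −86.24.
Point elasticity E = (dx/dP)·(P/x) = -86.24 × 9.8/135.424 ≈ -6.241.
|E| > 1, so demand is elastic at this price.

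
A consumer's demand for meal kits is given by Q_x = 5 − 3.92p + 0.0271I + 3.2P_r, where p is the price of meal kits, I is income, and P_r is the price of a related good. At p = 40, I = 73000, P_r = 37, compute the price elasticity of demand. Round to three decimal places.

-0.081

Q_x = 5 − 3.92(40) + 0.0271(73000) + 3.2(37) = 5 − 156.8 + 1978.3 + 118.4 = 1944.9.
∂Q_x/∂p = −3.92, so E_p = (−3.92)·(40/1944.9) ≈ -0.081.
|E_p| < 1: demand is inelastic.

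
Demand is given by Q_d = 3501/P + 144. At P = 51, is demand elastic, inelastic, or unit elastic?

At P = 51, Q_d = 212.6471.
dQ_d/dP = −3501/P² = −1.346.
Point elasticity E = (dQ_d/dP)·(P/Q_d) = -1.346 × 51/212.6471 ≈ -0.323.
|E| ≈ 0.323 < 1, so demand is inelastic.

inelastic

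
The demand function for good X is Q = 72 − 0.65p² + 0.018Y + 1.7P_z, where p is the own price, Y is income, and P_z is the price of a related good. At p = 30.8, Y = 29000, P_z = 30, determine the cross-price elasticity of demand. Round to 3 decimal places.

First evaluate Q: 72 − 0.65(30.8)² + 0.018(29000) + 1.7(30) = 72 − 616.616 + 522 + 51 = 28.384.
∂Q/∂P_z = +1.7, so E_xy = 1.7·(30/28.384) ≈ 1.797.
E_xy > 0: the goods are substitutes.

1.797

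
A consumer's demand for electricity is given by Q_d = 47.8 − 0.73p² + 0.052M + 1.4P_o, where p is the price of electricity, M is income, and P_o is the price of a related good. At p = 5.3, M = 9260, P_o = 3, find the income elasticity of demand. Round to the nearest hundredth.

At the given point, Q_d = 47.8 − 0.73(5.3)² + 0.052(9260) + 1.4(3) = 47.8 − 20.5057 + 481.52 + 4.2 = 513.0143.
∂Q_d/∂M = +0.052, so E_I = 0.052·(9260/513.0143) ≈ 0.94.
E_I ∈ (0,1): normal good (necessity).

0.94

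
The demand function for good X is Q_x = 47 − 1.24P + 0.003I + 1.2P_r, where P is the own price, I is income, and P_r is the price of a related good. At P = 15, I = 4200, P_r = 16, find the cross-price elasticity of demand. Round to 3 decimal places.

Substituting, Q_x = 47 − 1.24(15) + 0.003(4200) + 1.2(16) = 47 − 18.6 + 12.6 + 19.2 = 60.2.
∂Q_x/∂P_r = +1.2, so E_xy = 1.2·(16/60.2) ≈ 0.319.
E_xy > 0: the goods are substitutes.

0.319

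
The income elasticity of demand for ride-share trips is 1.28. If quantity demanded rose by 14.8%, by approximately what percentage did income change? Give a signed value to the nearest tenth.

11.6

%ΔQ ≈ E × %ΔI ⇒ %ΔI = %ΔQ / E = (14.8%)/(1.28) ≈ 11.6%.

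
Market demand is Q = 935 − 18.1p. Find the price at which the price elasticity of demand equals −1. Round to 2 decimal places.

For linear demand Q = a − bp, E = −bp/(a − bp). |E| = 1 ⇒ bp = a − bp ⇒ p = a/(2b).
p = 935/(2·18.1) ≈ 25.83.

25.83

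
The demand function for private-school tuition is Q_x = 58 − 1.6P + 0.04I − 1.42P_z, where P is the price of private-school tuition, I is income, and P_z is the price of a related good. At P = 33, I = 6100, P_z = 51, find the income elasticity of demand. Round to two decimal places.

Evaluating quantity at (P, I, P_z) gives Q_x = 58 − 1.6(33) + 0.04(6100) − 1.42(51) = 58 − 52.8 + 244 − 72.42 = 176.78.
∂Q_x/∂I = +0.04, so E_I = 0.04·(6100/176.78) ≈ 1.38.
E_I > 1: normal good (luxury).

1.38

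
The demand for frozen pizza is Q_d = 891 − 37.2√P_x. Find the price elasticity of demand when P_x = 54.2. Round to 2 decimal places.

-0.22

At P_x = 54.2, Q_d = 617.1312.
dQ_d/dP_x = −37.2/(2√P_x) = −37.2/(2·7.3621).
Point elasticity E = (dQ_d/dP_x)·(P_x/Q_d) = -2.5265 × 54.2/617.1312 ≈ -0.22.
|E| < 1, so demand is inelastic at this price.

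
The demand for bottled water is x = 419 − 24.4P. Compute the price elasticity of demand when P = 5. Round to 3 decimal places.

At P = 5, x = 297.
dx/dP = −24.4.
Point elasticity E = (dx/dP)·(P/x) = -24.4 × 5/297 ≈ -0.411.
|E| < 1, so demand is inelastic at this price.

-0.411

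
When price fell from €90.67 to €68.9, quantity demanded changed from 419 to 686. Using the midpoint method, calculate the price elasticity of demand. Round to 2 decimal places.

-1.77

%ΔQ = (686 − 419)/[(419 + 686)/2] = 267/552.5 ≈ 0.4833.
%ΔP = (68.9 − 90.67)/[(90.67 + 68.9)/2] = -21.77/79.785 ≈ -0.2729.
Arc elasticity E = %ΔQ/%ΔP ≈ 0.4833/-0.2729 ≈ -1.77.
|E| > 1: demand is elastic over this range.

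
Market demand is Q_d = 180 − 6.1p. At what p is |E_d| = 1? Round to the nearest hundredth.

14.75

For linear demand Q_d = a − bp, E = −bp/(a − bp). |E| = 1 ⇒ bp = a − bp ⇒ p = a/(2b).
p = 180/(2·6.1) ≈ 14.75.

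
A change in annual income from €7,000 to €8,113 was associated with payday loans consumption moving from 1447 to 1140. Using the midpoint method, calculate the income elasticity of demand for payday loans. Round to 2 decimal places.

-1.61

%ΔQ = (1140 − 1447)/[(1447+1140)/2] = -307/1293.5 ≈ -0.2373.
%ΔI = (8,113 − 7,000)/[(7,000+8,113)/2] = 1113/7556.5 ≈ 0.1473.
E_I = %ΔQ/%ΔI ≈ -1.61.
E_I < 0: inferior good.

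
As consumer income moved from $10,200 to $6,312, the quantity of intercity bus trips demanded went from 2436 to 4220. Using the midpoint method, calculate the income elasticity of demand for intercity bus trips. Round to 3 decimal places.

%ΔQ = (4220 − 2436)/[(2436+4220)/2] = 1784/3328 ≈ 0.5361.
%ΔY = (6,312 − 10,200)/[(10,200+6,312)/2] = -3888/8256 ≈ -0.4709.
E_I = %ΔQ/%ΔY ≈ -1.138.
E_I < 0: inferior good.

-1.138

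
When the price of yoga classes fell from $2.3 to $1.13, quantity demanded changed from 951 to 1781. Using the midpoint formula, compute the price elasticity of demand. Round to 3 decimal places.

%Δq = (1781 − 951)/[(951 + 1781)/2] = 830/1366 ≈ 0.6076.
%ΔP = (1.13 − 2.3)/[(2.3 + 1.13)/2] = -1.17/1.715 ≈ -0.6822.
Arc elasticity E = %Δq/%ΔP ≈ 0.6076/-0.6822 ≈ -0.891.
|E| < 1: demand is inelastic over this range.

-0.891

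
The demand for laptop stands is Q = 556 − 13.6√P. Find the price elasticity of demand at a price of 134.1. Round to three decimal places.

At P = 134.1, Q = 398.5099.
dQ/dP = −13.6/(2√P) = −13.6/(2·11.5802).
Point elasticity E = (dQ/dP)·(P/Q) = -0.5872 × 134.1/398.5099 ≈ -0.198.
|E| < 1, so demand is inelastic at this price.

-0.198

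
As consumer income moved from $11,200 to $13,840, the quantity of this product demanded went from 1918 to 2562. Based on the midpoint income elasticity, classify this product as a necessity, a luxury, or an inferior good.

luxury

%ΔQ = (2562 − 1918)/[(1918+2562)/2] = 644/2240 ≈ 0.2875.
%ΔI = (13,840 − 11,200)/[(11,200+13,840)/2] = 2640/12520 ≈ 0.2109.
E_I = %ΔQ/%ΔI ≈ 1.363.
E_I > 1: normal good (luxury).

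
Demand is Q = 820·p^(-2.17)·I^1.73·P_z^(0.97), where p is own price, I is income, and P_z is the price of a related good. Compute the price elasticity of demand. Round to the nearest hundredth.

-2.17

For a Cobb–Douglas (constant-elasticity) form Q = A·p^α·…, the elasticity with respect to p equals the exponent α at every point.
Here the exponent on p is -2.17, so the price elasticity of demand is -2.17.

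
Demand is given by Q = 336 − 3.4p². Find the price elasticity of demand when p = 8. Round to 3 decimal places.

-3.676

At p = 8, Q = 118.4.
dQ/dp = −2·3.4·p = −54.4.
Point elasticity E = (dQ/dp)·(p/Q) = -54.4 × 8/118.4 ≈ -3.676.
|E| > 1, so demand is elastic at this price.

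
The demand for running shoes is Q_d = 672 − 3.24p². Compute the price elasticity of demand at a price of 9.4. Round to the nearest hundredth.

At p = 9.4, Q_d = 385.7136.
dQ_d/dp = −2·3.24·p = −60.912.
Point elasticity E = (dQ_d/dp)·(p/Q_d) = -60.912 × 9.4/385.7136 ≈ -1.48.
|E| > 1, so demand is elastic at this price.

-1.48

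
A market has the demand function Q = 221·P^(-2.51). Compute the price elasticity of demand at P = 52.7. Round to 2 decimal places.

-2.51

For a Cobb–Douglas (constant-elasticity) form Q = A·P^α·…, the elasticity with respect to P equals the exponent α at every point.
Here the exponent on P is -2.51, so the price elasticity of demand is -2.51.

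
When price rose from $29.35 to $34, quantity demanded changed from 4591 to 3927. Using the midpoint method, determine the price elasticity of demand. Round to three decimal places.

%Δq = (3927 − 4591)/[(4591 + 3927)/2] = -664/4259 ≈ -0.1559.
%Δp = (34 − 29.35)/[(29.35 + 34)/2] = 4.65/31.675 ≈ 0.1468.
Arc elasticity E = %Δq/%Δp ≈ -0.1559/0.1468 ≈ -1.062.
|E| > 1: demand is elastic over this range.

-1.062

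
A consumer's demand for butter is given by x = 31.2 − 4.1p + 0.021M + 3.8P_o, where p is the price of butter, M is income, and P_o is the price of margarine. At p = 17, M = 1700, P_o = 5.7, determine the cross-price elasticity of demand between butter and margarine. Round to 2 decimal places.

Substituting, x = 31.2 − 4.1(17) + 0.021(1700) + 3.8(5.7) = 31.2 − 69.7 + 35.7 + 21.66 = 18.86.
∂x/∂P_o = +3.8, so E_xy = 3.8·(5.7/18.86) ≈ 1.15.
E_xy > 0: the goods are substitutes.

1.15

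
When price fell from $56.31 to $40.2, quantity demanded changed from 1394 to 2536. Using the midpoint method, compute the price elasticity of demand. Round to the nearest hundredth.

-1.74

%ΔQ = (2536 − 1394)/[(1394 + 2536)/2] = 1142/1965 ≈ 0.5812.
%Δp = (40.2 − 56.31)/[(56.31 + 40.2)/2] = -16.11/48.255 ≈ -0.3339.
Arc elasticity E = %ΔQ/%Δp ≈ 0.5812/-0.3339 ≈ -1.74.
|E| > 1: demand is elastic over this range.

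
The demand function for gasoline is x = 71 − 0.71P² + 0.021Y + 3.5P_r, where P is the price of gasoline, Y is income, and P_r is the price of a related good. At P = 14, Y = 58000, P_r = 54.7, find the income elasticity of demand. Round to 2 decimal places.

At the given point, x = 71 − 0.71(14)² + 0.021(58000) + 3.5(54.7) = 71 − 139.16 + 1218 + 191.45 = 1341.29.
∂x/∂Y = +0.021, so E_I = 0.021·(58000/1341.29) ≈ 0.91.
E_I ∈ (0,1): normal good (necessity).

0.91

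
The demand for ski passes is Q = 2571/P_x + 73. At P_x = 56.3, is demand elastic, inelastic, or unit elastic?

At P_x = 56.3, Q = 118.6661.
dQ/dP_x = −2571/P_x² = −0.8111.
Point elasticity E = (dQ/dP_x)·(P_x/Q) = -0.8111 × 56.3/118.6661 ≈ -0.385.
|E| ≈ 0.385 < 1, so demand is inelastic.

inelastic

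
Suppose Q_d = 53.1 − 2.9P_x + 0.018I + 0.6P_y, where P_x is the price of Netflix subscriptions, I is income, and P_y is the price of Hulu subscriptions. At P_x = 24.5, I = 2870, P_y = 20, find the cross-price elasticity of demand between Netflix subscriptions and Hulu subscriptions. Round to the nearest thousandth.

Substituting, Q_d = 53.1 − 2.9(24.5) + 0.018(2870) + 0.6(20) = 53.1 − 71.05 + 51.66 + 12 = 45.71.
∂Q_d/∂P_y = +0.6, so E_xy = 0.6·(20/45.71) ≈ 0.263.
E_xy > 0: the goods are substitutes.

0.263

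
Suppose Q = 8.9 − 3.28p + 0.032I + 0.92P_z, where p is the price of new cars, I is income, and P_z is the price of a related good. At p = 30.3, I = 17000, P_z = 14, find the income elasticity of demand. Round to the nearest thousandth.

Substituting, Q = 8.9 − 3.28(30.3) + 0.032(17000) + 0.92(14) = 8.9 − 99.384 + 544 + 12.88 = 466.396.
∂Q/∂I = +0.032, so E_I = 0.032·(17000/466.396) ≈ 1.166.
E_I > 1: normal good (luxury).

1.166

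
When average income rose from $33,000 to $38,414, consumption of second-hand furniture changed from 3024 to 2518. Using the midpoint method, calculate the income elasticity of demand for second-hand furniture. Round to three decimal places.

-1.204

%ΔQ = (2518 − 3024)/[(3024+2518)/2] = -506/2771 ≈ -0.1826.
%ΔM = (38,414 − 33,000)/[(33,000+38,414)/2] = 5414/35707 ≈ 0.1516.
E_I = %ΔQ/%ΔM ≈ -1.204.
E_I < 0: inferior good.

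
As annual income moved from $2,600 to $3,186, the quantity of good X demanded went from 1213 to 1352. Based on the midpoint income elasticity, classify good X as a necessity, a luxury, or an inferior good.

%ΔQ = (1352 − 1213)/[(1213+1352)/2] = 139/1282.5 ≈ 0.1084.
%ΔI = (3,186 − 2,600)/[(2,600+3,186)/2] = 586/2893 ≈ 0.2026.
E_I = %ΔQ/%ΔI ≈ 0.535.
E_I ∈ (0,1): normal good (necessity).

necessity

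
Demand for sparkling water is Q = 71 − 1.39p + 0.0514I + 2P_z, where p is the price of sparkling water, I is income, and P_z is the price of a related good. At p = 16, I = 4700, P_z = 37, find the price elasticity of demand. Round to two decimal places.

First evaluate Q: 71 − 1.39(16) + 0.0514(4700) + 2(37) = 71 − 22.24 + 241.58 + 74 = 364.34.
∂Q/∂p = −1.39, so E_p = (−1.39)·(16/364.34) ≈ -0.06.
|E_p| < 1: demand is inelastic.

-0.06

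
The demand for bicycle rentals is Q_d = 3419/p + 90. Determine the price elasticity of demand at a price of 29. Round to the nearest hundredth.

At p = 29, Q_d = 207.8966.
dQ_d/dp = −3419/p² = −4.0654.
Point elasticity E = (dQ_d/dp)·(p/Q_d) = -4.0654 × 29/207.8966 ≈ -0.57.
|E| < 1, so demand is inelastic at this price.

-0.57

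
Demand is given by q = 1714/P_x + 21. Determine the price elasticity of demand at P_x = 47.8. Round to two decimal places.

At P_x = 47.8, q = 56.8577.
dq/dP_x = −1714/P_x² = −0.7502.
Point elasticity E = (dq/dP_x)·(P_x/q) = -0.7502 × 47.8/56.8577 ≈ -0.63.
|E| < 1, so demand is inelastic at this price.

-0.63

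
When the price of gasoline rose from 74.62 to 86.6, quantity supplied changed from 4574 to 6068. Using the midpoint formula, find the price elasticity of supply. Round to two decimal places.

1.89

%Δq = (6068 − 4574)/[(4574 + 6068)/2] = 1494/5321 ≈ 0.2808.
%Δp = (86.6 − 74.62)/[(74.62 + 86.6)/2] = 11.98/80.61 ≈ 0.1486.
Arc elasticity E = %Δq/%Δp ≈ 0.2808/0.1486 ≈ 1.89.
|E| > 1: supply is elastic over this range.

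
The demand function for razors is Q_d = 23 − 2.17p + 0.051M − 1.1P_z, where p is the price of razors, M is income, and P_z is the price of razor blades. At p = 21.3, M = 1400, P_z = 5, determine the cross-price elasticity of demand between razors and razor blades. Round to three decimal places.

-0.129

At the given point, Q_d = 23 − 2.17(21.3) + 0.051(1400) − 1.1(5) = 23 − 46.221 + 71.4 − 5.5 = 42.679.
∂Q_d/∂P_z = −1.1, so E_xy = -1.1·(5/42.679) ≈ -0.129.
E_xy < 0: the goods are complements.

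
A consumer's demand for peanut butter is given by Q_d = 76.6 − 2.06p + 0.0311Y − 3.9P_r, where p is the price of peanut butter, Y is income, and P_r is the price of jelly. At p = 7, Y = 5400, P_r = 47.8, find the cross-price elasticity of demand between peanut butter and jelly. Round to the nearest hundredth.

At the given point, Q_d = 76.6 − 2.06(7) + 0.0311(5400) − 3.9(47.8) = 76.6 − 14.42 + 167.94 − 186.42 = 43.7.
∂Q_d/∂P_r = −3.9, so E_xy = -3.9·(47.8/43.7) ≈ -4.27.
E_xy < 0: the goods are complements.

-4.27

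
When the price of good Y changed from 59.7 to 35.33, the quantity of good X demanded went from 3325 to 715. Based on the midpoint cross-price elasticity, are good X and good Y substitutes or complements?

substitutes

%ΔQ_x = (715 − 3325)/[(3325+715)/2] = -2610/2020 ≈ -1.2921.
%ΔP_y = (35.33 − 59.7)/[(59.7+35.33)/2] ≈ -0.5129.
E_xy = -1.2921/-0.5129 ≈ 2.519.
E_xy > 0, so the goods are substitutes.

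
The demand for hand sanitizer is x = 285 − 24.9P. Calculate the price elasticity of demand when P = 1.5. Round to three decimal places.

-0.151

At P = 1.5, x = 247.65.
dx/dP = −24.9.
Point elasticity E = (dx/dP)·(P/x) = -24.9 × 1.5/247.65 ≈ -0.151.
|E| < 1, so demand is inelastic at this price.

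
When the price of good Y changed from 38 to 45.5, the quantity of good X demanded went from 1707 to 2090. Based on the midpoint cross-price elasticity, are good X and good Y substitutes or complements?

%ΔQ_x = (2090 − 1707)/[(1707+2090)/2] = 383/1898.5 ≈ 0.2017.
%ΔP_y = (45.5 − 38)/[(38+45.5)/2] ≈ 0.1796.
E_xy = 0.2017/0.1796 ≈ 1.123.
E_xy > 0, so the goods are substitutes.

substitutes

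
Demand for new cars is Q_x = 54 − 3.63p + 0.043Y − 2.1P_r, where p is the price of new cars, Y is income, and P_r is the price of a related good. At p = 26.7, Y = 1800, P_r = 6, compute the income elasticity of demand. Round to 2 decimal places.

Substituting, Q_x = 54 − 3.63(26.7) + 0.043(1800) − 2.1(6) = 54 − 96.921 + 77.4 − 12.6 = 21.879.
∂Q_x/∂Y = +0.043, so E_I = 0.043·(1800/21.879) ≈ 3.54.
E_I > 1: normal good (luxury).

3.54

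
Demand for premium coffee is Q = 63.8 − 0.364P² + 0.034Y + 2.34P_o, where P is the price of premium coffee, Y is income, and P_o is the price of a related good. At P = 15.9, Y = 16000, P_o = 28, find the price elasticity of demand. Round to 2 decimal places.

At the given point, Q = 63.8 − 0.364(15.9)² + 0.034(16000) + 2.34(28) = 63.8 − 92.0228 + 544 + 65.52 = 581.2972.
∂Q/∂P = −2·0.364·P = -11.5752, so E_p = -11.5752·(15.9/581.2972) ≈ -0.32.
|E_p| < 1: demand is inelastic.

-0.32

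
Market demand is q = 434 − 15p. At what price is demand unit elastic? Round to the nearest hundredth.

14.47

For linear demand q = a − bp, E = −bp/(a − bp). |E| = 1 ⇒ bp = a − bp ⇒ p = a/(2b).
p = 434/(2·15) ≈ 14.47.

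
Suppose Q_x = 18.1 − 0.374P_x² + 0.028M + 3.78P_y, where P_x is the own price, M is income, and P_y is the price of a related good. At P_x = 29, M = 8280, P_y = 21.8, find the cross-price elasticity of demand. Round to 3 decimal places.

4.627

Substituting, Q_x = 18.1 − 0.374(29)² + 0.028(8280) + 3.78(21.8) = 18.1 − 314.534 + 231.84 + 82.404 = 17.81.
∂Q_x/∂P_y = +3.78, so E_xy = 3.78·(21.8/17.81) ≈ 4.627.
E_xy > 0: the goods are substitutes.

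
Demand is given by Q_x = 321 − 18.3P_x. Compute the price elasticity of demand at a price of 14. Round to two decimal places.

At P_x = 14, Q_x = 64.8.
dQ_x/dP_x = −18.3.
Point elasticity E = (dQ_x/dP_x)·(P_x/Q_x) = -18.3 × 14/64.8 ≈ -3.95.
|E| > 1, so demand is elastic at this price.

-3.95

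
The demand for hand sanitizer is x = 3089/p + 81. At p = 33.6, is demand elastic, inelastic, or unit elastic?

inelastic

At p = 33.6, x = 172.9345.
dx/dp = −3089/p² = −2.7361.
Point elasticity E = (dx/dp)·(p/x) = -2.7361 × 33.6/172.9345 ≈ -0.532.
|E| ≈ 0.532 < 1, so demand is inelastic.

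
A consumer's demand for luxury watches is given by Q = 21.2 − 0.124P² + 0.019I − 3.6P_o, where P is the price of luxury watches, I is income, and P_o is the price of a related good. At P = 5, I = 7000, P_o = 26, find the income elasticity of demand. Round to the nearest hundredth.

2.31

Evaluating quantity at (P, I, P_o) gives Q = 21.2 − 0.124(5)² + 0.019(7000) − 3.6(26) = 21.2 − 3.1 + 133 − 93.6 = 57.5.
∂Q/∂I = +0.019, so E_I = 0.019·(7000/57.5) ≈ 2.31.
E_I > 1: normal good (luxury).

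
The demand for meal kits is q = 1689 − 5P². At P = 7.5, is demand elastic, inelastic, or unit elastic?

inelastic

At P = 7.5, q = 1407.75.
dq/dP = −2·5·P = −75.
Point elasticity E = (dq/dP)·(P/q) = -75 × 7.5/1407.75 ≈ -0.400.
|E| ≈ 0.400 < 1, so demand is inelastic.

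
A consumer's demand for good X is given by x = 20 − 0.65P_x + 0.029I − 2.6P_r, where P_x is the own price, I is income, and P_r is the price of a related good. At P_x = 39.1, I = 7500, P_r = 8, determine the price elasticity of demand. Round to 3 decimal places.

x = 20 − 0.65(39.1) + 0.029(7500) − 2.6(8) = 20 − 25.415 + 217.5 − 20.8 = 191.285.
∂x/∂P_x = −0.65, so E_p = (−0.65)·(39.1/191.285) ≈ -0.133.
|E_p| < 1: demand is inelastic.

-0.133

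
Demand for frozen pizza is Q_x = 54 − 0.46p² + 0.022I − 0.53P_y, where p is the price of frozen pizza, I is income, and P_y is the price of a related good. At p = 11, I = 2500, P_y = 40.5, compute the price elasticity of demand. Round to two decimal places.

First evaluate Q_x: 54 − 0.46(11)² + 0.022(2500) − 0.53(40.5) = 54 − 55.66 + 55 − 21.465 = 31.875.
∂Q_x/∂p = −2·0.46·p = -10.12, so E_p = -10.12·(11/31.875) ≈ -3.49.
|E_p| > 1: demand is elastic.

-3.49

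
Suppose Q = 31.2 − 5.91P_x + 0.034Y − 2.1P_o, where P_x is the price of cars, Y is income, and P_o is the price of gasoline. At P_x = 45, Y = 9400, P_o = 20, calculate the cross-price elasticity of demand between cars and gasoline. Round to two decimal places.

Evaluating quantity at (P_x, Y, P_o) gives Q = 31.2 − 5.91(45) + 0.034(9400) − 2.1(20) = 31.2 − 265.95 + 319.6 − 42 = 42.85.
∂Q/∂P_o = −2.1, so E_xy = -2.1·(20/42.85) ≈ -0.98.
E_xy < 0: the goods are complements.

-0.98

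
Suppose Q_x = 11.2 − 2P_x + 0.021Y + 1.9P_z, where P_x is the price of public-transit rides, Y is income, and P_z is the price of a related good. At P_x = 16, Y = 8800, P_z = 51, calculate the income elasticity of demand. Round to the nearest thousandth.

First evaluate Q_x: 11.2 − 2(16) + 0.021(8800) + 1.9(51) = 11.2 − 32 + 184.8 + 96.9 = 260.9.
∂Q_x/∂Y = +0.021, so E_I = 0.021·(8800/260.9) ≈ 0.708.
E_I ∈ (0,1): normal good (necessity).

0.708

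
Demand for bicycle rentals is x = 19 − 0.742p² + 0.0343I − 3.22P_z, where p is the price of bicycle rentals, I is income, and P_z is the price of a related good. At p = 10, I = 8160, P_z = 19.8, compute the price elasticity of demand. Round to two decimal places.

-0.92

x = 19 − 0.742(10)² + 0.0343(8160) − 3.22(19.8) = 19 − 74.2 + 279.888 − 63.756 = 160.932.
∂x/∂p = −2·0.742·p = -14.84, so E_p = -14.84·(10/160.932) ≈ -0.92.
|E_p| < 1: demand is inelastic.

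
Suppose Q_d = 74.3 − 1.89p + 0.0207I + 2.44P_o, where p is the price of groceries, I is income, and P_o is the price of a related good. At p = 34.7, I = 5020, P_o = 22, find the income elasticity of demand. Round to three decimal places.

First evaluate Q_d: 74.3 − 1.89(34.7) + 0.0207(5020) + 2.44(22) = 74.3 − 65.583 + 103.914 + 53.68 = 166.311.
∂Q_d/∂I = +0.0207, so E_I = 0.0207·(5020/166.311) ≈ 0.625.
E_I ∈ (0,1): normal good (necessity).

0.625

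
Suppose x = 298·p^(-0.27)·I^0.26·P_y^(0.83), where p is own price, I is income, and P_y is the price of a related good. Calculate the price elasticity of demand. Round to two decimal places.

For a Cobb–Douglas (constant-elasticity) form x = A·p^α·…, the elasticity with respect to p equals the exponent α at every point.
Here the exponent on p is -0.27, so the price elasticity of demand is -0.27.

-0.27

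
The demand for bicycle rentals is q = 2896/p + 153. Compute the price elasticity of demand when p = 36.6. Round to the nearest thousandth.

-0.341

At p = 36.6, q = 232.1257.
dq/dp = −2896/p² = −2.1619.
Point elasticity E = (dq/dp)·(p/q) = -2.1619 × 36.6/232.1257 ≈ -0.341.
|E| < 1, so demand is inelastic at this price.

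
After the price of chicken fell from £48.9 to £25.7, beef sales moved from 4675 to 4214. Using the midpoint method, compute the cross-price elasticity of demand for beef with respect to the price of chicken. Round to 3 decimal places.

%ΔQ_x = (4214 − 4675)/[(4675+4214)/2] = -461/4444.5 ≈ -0.1037.
%ΔP_y = (25.7 − 48.9)/[(48.9+25.7)/2] ≈ -0.6220.
E_xy = -0.1037/-0.6220 ≈ 0.167.
E_xy > 0, so beef and chicken are substitutes.

0.167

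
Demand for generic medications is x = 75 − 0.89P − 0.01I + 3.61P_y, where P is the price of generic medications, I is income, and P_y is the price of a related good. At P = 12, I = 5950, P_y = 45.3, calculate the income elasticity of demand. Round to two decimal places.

Substituting, x = 75 − 0.89(12) − 0.01(5950) + 3.61(45.3) = 75 − 10.68 − 59.5 + 163.533 = 168.353.
∂x/∂I = −0.01, so E_I = -0.01·(5950/168.353) ≈ -0.35.
E_I < 0: inferior good.

-0.35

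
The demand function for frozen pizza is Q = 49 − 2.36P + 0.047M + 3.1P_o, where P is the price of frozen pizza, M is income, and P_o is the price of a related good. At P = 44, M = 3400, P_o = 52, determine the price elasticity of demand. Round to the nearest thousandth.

Q = 49 − 2.36(44) + 0.047(3400) + 3.1(52) = 49 − 103.84 + 159.8 + 161.2 = 266.16.
∂Q/∂P = −2.36, so E_p = (−2.36)·(44/266.16) ≈ -0.390.
|E_p| < 1: demand is inelastic.

-0.390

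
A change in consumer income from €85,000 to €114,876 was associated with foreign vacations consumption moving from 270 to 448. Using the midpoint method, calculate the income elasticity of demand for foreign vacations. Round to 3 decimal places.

1.659

%ΔQ = (448 − 270)/[(270+448)/2] = 178/359 ≈ 0.4958.
%ΔM = (114,876 − 85,000)/[(85,000+114,876)/2] = 29876/99938 ≈ 0.2989.
E_I = %ΔQ/%ΔM ≈ 1.659.
E_I > 1: normal good (luxury).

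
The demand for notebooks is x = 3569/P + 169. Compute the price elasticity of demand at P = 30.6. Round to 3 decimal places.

-0.408

At P = 30.6, x = 285.634.
dx/dP = −3569/P² = −3.8116.
Point elasticity E = (dx/dP)·(P/x) = -3.8116 × 30.6/285.634 ≈ -0.408.
|E| < 1, so demand is inelastic at this price.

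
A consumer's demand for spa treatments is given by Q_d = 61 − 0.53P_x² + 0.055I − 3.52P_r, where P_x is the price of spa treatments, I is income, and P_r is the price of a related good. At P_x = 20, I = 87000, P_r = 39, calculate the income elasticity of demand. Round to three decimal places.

1.064

Substituting, Q_d = 61 − 0.53(20)² + 0.055(87000) − 3.52(39) = 61 − 212 + 4785 − 137.28 = 4496.72.
∂Q_d/∂I = +0.055, so E_I = 0.055·(87000/4496.72) ≈ 1.064.
E_I > 1: normal good (luxury).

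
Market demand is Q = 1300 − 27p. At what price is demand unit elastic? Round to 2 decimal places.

For linear demand Q = a − bp, E = −bp/(a − bp). |E| = 1 ⇒ bp = a − bp ⇒ p = a/(2b).
p = 1300/(2·27) ≈ 24.07.

24.07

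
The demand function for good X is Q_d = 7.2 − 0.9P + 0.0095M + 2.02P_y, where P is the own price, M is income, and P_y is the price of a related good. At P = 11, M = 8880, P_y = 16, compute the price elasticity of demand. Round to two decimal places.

Evaluating quantity at (P, M, P_y) gives Q_d = 7.2 − 0.9(11) + 0.0095(8880) + 2.02(16) = 7.2 − 9.9 + 84.36 + 32.32 = 113.98.
∂Q_d/∂P = −0.9, so E_p = (−0.9)·(11/113.98) ≈ -0.09.
|E_p| < 1: demand is inelastic.

-0.09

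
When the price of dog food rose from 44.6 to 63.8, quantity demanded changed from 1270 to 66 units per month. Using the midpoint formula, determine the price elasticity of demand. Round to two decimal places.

-5.09

%Δq = (66 − 1270)/[(1270 + 66)/2] = -1204/668 ≈ -1.8024.
%Δp = (63.8 − 44.6)/[(44.6 + 63.8)/2] = 19.2/54.2 ≈ 0.3542.
Arc elasticity E = %Δq/%Δp ≈ -1.8024/0.3542 ≈ -5.09.
|E| > 1: demand is elastic over this range.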